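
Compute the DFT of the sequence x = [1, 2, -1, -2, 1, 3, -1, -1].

X[k] = Σ(n=0 to 7) x[n] · ω_8^(nk)
where ω_8 = e^(-2πi/8)

Computing each X[k]:
X[0] = 2
X[1] = 1.4142i
X[2] = 4-8i
X[3] = 1.4142i
X[4] = -2
X[5] = -1.4142i
X[6] = 4+8i
X[7] = -1.4142i

X = [2, 1.4142i, 4-8i, 1.4142i, -2, -1.4142i, 4+8i, -1.4142i]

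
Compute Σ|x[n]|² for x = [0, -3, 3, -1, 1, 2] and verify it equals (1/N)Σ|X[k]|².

Time domain:
Σ|x[n]|² = |0|² + |-3|² + |3|² + |-1|² + |1|² + |2|² = 24.0000

Frequency domain:
(1/6)Σ|X[k]|² = (1/6)(|2|² + |-1.5000+2.5981i|² + |-2.5000+6.0622i|² + |6|² + |-2.5000-6.0622i|² + |-1.5000-2.5981i|²) = (1/6)·144.0000 = 24.0000

Both sides agree, confirming Parseval's theorem.

Σ|x[n]|² = (1/N)Σ|X[k]|² = 24.0000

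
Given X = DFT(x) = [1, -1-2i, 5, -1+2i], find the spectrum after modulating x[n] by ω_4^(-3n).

Modulation property: DFT(ω_4^(-3n)·x[n]) = X[(k-3) mod 4], so circularly shift X by 3 positions.

X[k-3] = [-1-2i, 5, -1+2i, 1]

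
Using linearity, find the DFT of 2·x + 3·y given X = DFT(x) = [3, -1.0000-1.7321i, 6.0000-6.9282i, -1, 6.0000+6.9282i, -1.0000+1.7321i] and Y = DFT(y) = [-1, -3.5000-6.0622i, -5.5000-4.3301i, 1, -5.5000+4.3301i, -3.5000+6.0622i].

By linearity: DFT(2x + 3y) = 2·DFT(x) + 3·DFT(y)
= 2·[3, -1.0000-1.7321i, 6.0000-6.9282i, -1, 6.0000+6.9282i, -1.0000+1.7321i] + 3·[-1, -3.5000-6.0622i, -5.5000-4.3301i, 1, -5.5000+4.3301i, -3.5000+6.0622i]

Computing element-wise:
Z[0] = 2·(3) + 3·(-1) = 3
Z[1] = 2·(-1.0000-1.7321i) + 3·(-3.5000-6.0622i) = -12.5000-21.6508i
Z[2] = 2·(6.0000-6.9282i) + 3·(-5.5000-4.3301i) = -4.5000-26.8467i
Z[3] = 2·(-1) + 3·(1) = 1
Z[4] = 2·(6.0000+6.9282i) + 3·(-5.5000+4.3301i) = -4.5000+26.8467i
Z[5] = 2·(-1.0000+1.7321i) + 3·(-3.5000+6.0622i) = -12.5000+21.6508i

DFT(2x + 3y) = 2·X + 3·Y = [3, -12.5000-21.6508i, -4.5000-26.8467i, 1, -4.5000+26.8467i, -12.5000+21.6508i]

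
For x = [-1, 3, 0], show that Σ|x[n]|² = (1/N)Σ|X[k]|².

Time domain:
Σ|x[n]|² = |-1|² + |3|² + |0|² = 10.0000

Frequency domain:
(1/3)Σ|X[k]|² = (1/3)(|2|² + |-2.5000-2.5981i|² + |-2.5000+2.5981i|²) = (1/3)·30.0000 = 10.0000

Both sides agree, confirming Parseval's theorem.

Σ|x[n]|² = (1/N)Σ|X[k]|² = 10.0000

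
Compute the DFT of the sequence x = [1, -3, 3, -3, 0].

X[k] = Σ(n=0 to 4) x[n] · ω_5^(nk)
where ω_5 = e^(-2πi/5)

Computing each X[k]:
X[0] = -2
X[1] = 0.0729-0.6735i
X[2] = 3.4271+7.4697i
X[3] = 3.4271-7.4697i
X[4] = 0.0729+0.6735i

X = [-2, 0.0729-0.6735i, 3.4271+7.4697i, 3.4271-7.4697i, 0.0729+0.6735i]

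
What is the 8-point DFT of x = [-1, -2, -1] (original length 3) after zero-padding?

Original 3-point DFT: [-4, 0.5000+0.8660i, 0.5000-0.8660i]
Zero-padded 8-point DFT provides frequency interpolation.

DFT_8([x, 0, ...]) = [-4, -2.4142+2.4142i, 2i, 0.4142+0.4142i, 0, 0.4142-0.4142i, -2i, -2.4142-2.4142i]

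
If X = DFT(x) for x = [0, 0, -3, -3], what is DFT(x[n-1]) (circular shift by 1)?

Time shift by 1: X_shifted[k] = ω_4^(1k) · X[k]
Shifted x = [-3, 0, 0, -3]

DFT(x[n-1]) = [-6, -3-3i, 0, -3+3i]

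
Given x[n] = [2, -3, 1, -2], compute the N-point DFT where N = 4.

X[k] = Σ(n=0 to 3) x[n] · ω_4^(nk)
where ω_4 = e^(-2πi/4)

Computing each X[k]:
X[0] = -2
X[1] = 1+1i
X[2] = 8
X[3] = 1-1i

X = [-2, 1+1i, 8, 1-1i]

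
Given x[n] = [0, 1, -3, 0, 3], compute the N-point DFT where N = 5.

X[k] = Σ(n=0 to 4) x[n] · ω_5^(nk)
where ω_5 = e^(-2πi/5)

Computing each X[k]:
X[0] = 1
X[1] = 3.6631+3.6655i
X[2] = -4.1631-1.6776i
X[3] = -4.1631+1.6776i
X[4] = 3.6631-3.6655i

X = [1, 3.6631+3.6655i, -4.1631-1.6776i, -4.1631+1.6776i, 3.6631-3.6655i]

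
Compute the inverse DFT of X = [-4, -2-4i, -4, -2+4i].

x[n] = (1/4) Σ(k=0 to 3) X[k] · e^(2πikn/4)

Computing each x[n]:
x[0] = -3
x[1] = 2
x[2] = -1
x[3] = -2

x = [-3, 2, -1, -2]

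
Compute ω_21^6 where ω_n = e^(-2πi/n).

ω_21^6 = e^(-2πi·6/21)
= cos(-2π·6/21) + i·sin(-2π·6/21)
= cos(-12π/21) + i·sin(-12π/21)

ω_21^6 = cos(-12π/21) + i·sin(-12π/21) = -0.2225-0.9749i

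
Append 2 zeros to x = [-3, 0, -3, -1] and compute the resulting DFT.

Original 4-point DFT: [-7, -1i, -5, 1i]
Zero-padded 6-point DFT provides frequency interpolation.

DFT_6([x, 0, ...]) = [-7, -0.5000+2.5981i, -2.5000-2.5981i, -5, -2.5000+2.5981i, -0.5000-2.5981i]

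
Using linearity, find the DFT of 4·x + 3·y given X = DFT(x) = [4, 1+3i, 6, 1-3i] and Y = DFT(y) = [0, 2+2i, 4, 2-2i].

By linearity: DFT(4x + 3y) = 4·DFT(x) + 3·DFT(y)
= 4·[4, 1+3i, 6, 1-3i] + 3·[0, 2+2i, 4, 2-2i]

Computing element-wise:
Z[0] = 4·(4) + 3·(0) = 16
Z[1] = 4·(1+3i) + 3·(2+2i) = 10+18i
Z[2] = 4·(6) + 3·(4) = 36
Z[3] = 4·(1-3i) + 3·(2-2i) = 10-18i

DFT(4x + 3y) = 4·X + 3·Y = [16, 10+18i, 36, 10-18i]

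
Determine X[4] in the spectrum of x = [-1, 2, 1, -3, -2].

X[4] = Σ(n=0 to 4) x[n] · ω_5^(4n) where ω_5 = e^(-2πi/5)
= (-1)·ω_5^0 + (2)·ω_5^4 + (1)·ω_5^8 + (-3)·ω_5^12 + (-2)·ω_5^16

X[4] = 0.6180+6.1554i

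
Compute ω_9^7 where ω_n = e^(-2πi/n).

ω_9^7 = e^(-2πi·7/9)
= cos(-2π·7/9) + i·sin(-2π·7/9)
= cos(-14π/9) + i·sin(-14π/9)

ω_9^7 = cos(-14π/9) + i·sin(-14π/9) = 0.1736+0.9848i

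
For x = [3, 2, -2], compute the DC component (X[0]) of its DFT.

X[0] = Σ(n=0 to 2) x[n] · ω_3^0 = Σ x[n]
= (3) + (2) + (-2)

X[0] = 3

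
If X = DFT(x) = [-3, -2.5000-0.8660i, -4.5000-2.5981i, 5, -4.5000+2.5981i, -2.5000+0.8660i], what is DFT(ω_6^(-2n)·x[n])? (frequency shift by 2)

Modulation property: DFT(ω_6^(-2n)·x[n]) = X[(k-2) mod 6], so circularly shift X by 2 positions.

X[k-2] = [-4.5000+2.5981i, -2.5000+0.8660i, -3, -2.5000-0.8660i, -4.5000-2.5981i, 5]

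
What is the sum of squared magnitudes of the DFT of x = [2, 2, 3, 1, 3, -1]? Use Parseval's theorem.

Parseval: Σ|x[n]|² = (1/N)Σ|X[k]|², so Σ|X[k]|² = N·Σ|x[n]|² = 6·28.0000

Σ|X[k]|² = N·Σ|x[n]|² = 6·28.0000 = 168.0000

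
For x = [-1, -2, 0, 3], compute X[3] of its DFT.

X[3] = Σ(n=0 to 3) x[n] · ω_4^(3n) where ω_4 = e^(-2πi/4)
= (-1)·ω_4^0 + (-2)·ω_4^3 + (0)·ω_4^6 + (3)·ω_4^9

X[3] = -1-5i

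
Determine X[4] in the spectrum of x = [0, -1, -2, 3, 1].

X[4] = Σ(n=0 to 4) x[n] · ω_5^(4n) where ω_5 = e^(-2πi/5)
= (0)·ω_5^0 + (-1)·ω_5^4 + (-2)·ω_5^8 + (3)·ω_5^12 + (1)·ω_5^16

X[4] = -0.8090-4.8410i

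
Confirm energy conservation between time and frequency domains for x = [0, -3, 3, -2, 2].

Time domain:
Σ|x[n]|² = |0|² + |-3|² + |3|² + |-2|² + |2|² = 26.0000

Frequency domain:
(1/5)Σ|X[k]|² = (1/5)(|0|² + |-1.1180+1.8164i|² + |1.1180+7.6942i|² + |1.1180-7.6942i|² + |-1.1180-1.8164i|²) = (1/5)·130.0000 = 26.0000

Both sides agree, confirming Parseval's theorem.

Σ|x[n]|² = (1/N)Σ|X[k]|² = 26.0000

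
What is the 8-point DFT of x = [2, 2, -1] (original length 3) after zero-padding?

Original 3-point DFT: [3, 1.5000-2.5981i, 1.5000+2.5981i]
Zero-padded 8-point DFT provides frequency interpolation.

DFT_8([x, 0, ...]) = [3, 3.4142-0.4142i, 3-2i, 0.5858-2.4142i, -1, 0.5858+2.4142i, 3+2i, 3.4142+0.4142i]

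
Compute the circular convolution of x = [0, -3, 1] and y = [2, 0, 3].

(x ⊛ y)[n] = Σ(m=0 to 2) x[m] · y[(n-m) mod 3]

Computing each output sample:
(x ⊛ y)[0] = -9
(x ⊛ y)[1] = -3
(x ⊛ y)[2] = 2

x ⊛ y = [-9, -3, 2]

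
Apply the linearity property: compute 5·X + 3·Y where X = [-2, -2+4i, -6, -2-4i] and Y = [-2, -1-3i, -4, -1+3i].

By linearity: DFT(5x + 3y) = 5·DFT(x) + 3·DFT(y)
= 5·[-2, -2+4i, -6, -2-4i] + 3·[-2, -1-3i, -4, -1+3i]

Computing element-wise:
Z[0] = 5·(-2) + 3·(-2) = -16
Z[1] = 5·(-2+4i) + 3·(-1-3i) = -13+11i
Z[2] = 5·(-6) + 3·(-4) = -42
Z[3] = 5·(-2-4i) + 3·(-1+3i) = -13-11i

DFT(5x + 3y) = 5·X + 3·Y = [-16, -13+11i, -42, -13-11i]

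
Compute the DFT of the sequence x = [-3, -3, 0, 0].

X[k] = Σ(n=0 to 3) x[n] · ω_4^(nk)
where ω_4 = e^(-2πi/4)

Computing each X[k]:
X[0] = -6
X[1] = -3+3i
X[2] = 0
X[3] = -3-3i

X = [-6, -3+3i, 0, -3-3i]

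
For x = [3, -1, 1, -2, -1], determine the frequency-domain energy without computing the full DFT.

Parseval: Σ|x[n]|² = (1/N)Σ|X[k]|², so Σ|X[k]|² = N·Σ|x[n]|² = 5·16.0000

Σ|X[k]|² = N·Σ|x[n]|² = 5·16.0000 = 80.0000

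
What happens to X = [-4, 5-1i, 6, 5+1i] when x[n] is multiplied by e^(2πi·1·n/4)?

Modulation property: DFT(ω_4^(-1n)·x[n]) = X[(k-1) mod 4], so circularly shift X by 1 positions.

X[k-1] = [5+1i, -4, 5-1i, 6]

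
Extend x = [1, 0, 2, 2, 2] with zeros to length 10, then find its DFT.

Original 5-point DFT: [7, -1.6180+1.9021i, 0.6180+1.1756i, 0.6180-1.1756i, -1.6180-1.9021i]
Zero-padded 10-point DFT provides frequency interpolation.

DFT_10([x, 0, ...]) = [7, -0.6180-4.9798i, -1.6180+1.9021i, 1.6180+0.4490i, 0.6180+1.1756i, 3, 0.6180-1.1756i, 1.6180-0.4490i, -1.6180-1.9021i, -0.6180+4.9798i]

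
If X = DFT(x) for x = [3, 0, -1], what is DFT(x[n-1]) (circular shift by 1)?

Time shift by 1: X_shifted[k] = ω_3^(1k) · X[k]
Shifted x = [-1, 3, 0]

DFT(x[n-1]) = [2, -2.5000-2.5981i, -2.5000+2.5981i]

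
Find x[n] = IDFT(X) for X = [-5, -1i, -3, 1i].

x[n] = (1/4) Σ(k=0 to 3) X[k] · e^(2πikn/4)

Computing each x[n]:
x[0] = -2
x[1] = 0
x[2] = -2
x[3] = -1

x = [-2, 0, -2, -1]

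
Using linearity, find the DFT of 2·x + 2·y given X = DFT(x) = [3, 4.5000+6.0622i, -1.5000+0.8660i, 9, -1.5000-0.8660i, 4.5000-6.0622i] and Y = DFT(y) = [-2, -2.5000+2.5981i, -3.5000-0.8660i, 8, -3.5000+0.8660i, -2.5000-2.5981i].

By linearity: DFT(2x + 2y) = 2·DFT(x) + 2·DFT(y)
= 2·[3, 4.5000+6.0622i, -1.5000+0.8660i, 9, -1.5000-0.8660i, 4.5000-6.0622i] + 2·[-2, -2.5000+2.5981i, -3.5000-0.8660i, 8, -3.5000+0.8660i, -2.5000-2.5981i]

Computing element-wise:
Z[0] = 2·(3) + 2·(-2) = 2
Z[1] = 2·(4.5000+6.0622i) + 2·(-2.5000+2.5981i) = 4.0000+17.3206i
Z[2] = 2·(-1.5000+0.8660i) + 2·(-3.5000-0.8660i) = -10
Z[3] = 2·(9) + 2·(8) = 34
Z[4] = 2·(-1.5000-0.8660i) + 2·(-3.5000+0.8660i) = -10
Z[5] = 2·(4.5000-6.0622i) + 2·(-2.5000-2.5981i) = 4.0000-17.3206i

DFT(2x + 2y) = 2·X + 2·Y = [2, 4.0000+17.3206i, -10, 34, -10, 4.0000-17.3206i]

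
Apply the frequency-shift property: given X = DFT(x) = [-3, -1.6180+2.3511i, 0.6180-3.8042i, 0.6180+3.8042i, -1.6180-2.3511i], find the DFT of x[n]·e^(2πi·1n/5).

Modulation property: DFT(ω_5^(-1n)·x[n]) = X[(k-1) mod 5], so circularly shift X by 1 positions.

X[k-1] = [-1.6180-2.3511i, -3, -1.6180+2.3511i, 0.6180-3.8042i, 0.6180+3.8042i]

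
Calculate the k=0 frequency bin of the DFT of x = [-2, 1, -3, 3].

X[0] = Σ(n=0 to 3) x[n] · ω_4^0 = Σ x[n]
= (-2) + (1) + (-3) + (3)

X[0] = -1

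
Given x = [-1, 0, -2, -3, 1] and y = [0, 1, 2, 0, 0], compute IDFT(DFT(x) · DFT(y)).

(x ⊛ y)[n] = Σ(m=0 to 4) x[m] · y[(n-m) mod 5]

Computing each output sample:
(x ⊛ y)[0] = -5
(x ⊛ y)[1] = 1
(x ⊛ y)[2] = -2
(x ⊛ y)[3] = -2
(x ⊛ y)[4] = -7

x ⊛ y = [-5, 1, -2, -2, -7]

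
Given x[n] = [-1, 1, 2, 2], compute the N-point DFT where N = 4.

X[k] = Σ(n=0 to 3) x[n] · ω_4^(nk)
where ω_4 = e^(-2πi/4)

Computing each X[k]:
X[0] = 4
X[1] = -3+1i
X[2] = -2
X[3] = -3-1i

X = [4, -3+1i, -2, -3-1i]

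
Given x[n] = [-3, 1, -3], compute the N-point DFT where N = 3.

X[k] = Σ(n=0 to 2) x[n] · ω_3^(nk)
where ω_3 = e^(-2πi/3)

Computing each X[k]:
X[0] = -5
X[1] = -2.0000-3.4641i
X[2] = -2.0000+3.4641i

X = [-5, -2.0000-3.4641i, -2.0000+3.4641i]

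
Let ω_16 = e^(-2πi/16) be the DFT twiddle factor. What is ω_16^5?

ω_16^5 = e^(-2πi·5/16)
= cos(-2π·5/16) + i·sin(-2π·5/16)
= cos(-10π/16) + i·sin(-10π/16)

ω_16^5 = cos(-10π/16) + i·sin(-10π/16) = -0.3827-0.9239i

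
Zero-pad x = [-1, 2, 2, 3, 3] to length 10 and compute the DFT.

Original 5-point DFT: [9, -3.5000+1.5388i, -3.5000-0.3633i, -3.5000+0.3633i, -3.5000-1.5388i]
Zero-padded 10-point DFT provides frequency interpolation.

DFT_10([x, 0, ...]) = [9, -2.1180-7.6942i, -3.5000+1.5388i, 0.1180-1.8164i, -3.5000-0.3633i, -1, -3.5000+0.3633i, 0.1180+1.8164i, -3.5000-1.5388i, -2.1180+7.6942i]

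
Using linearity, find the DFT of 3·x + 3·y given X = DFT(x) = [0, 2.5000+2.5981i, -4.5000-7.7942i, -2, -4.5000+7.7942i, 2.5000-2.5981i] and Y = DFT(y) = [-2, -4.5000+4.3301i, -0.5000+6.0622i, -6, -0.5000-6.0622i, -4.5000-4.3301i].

By linearity: DFT(3x + 3y) = 3·DFT(x) + 3·DFT(y)
= 3·[0, 2.5000+2.5981i, -4.5000-7.7942i, -2, -4.5000+7.7942i, 2.5000-2.5981i] + 3·[-2, -4.5000+4.3301i, -0.5000+6.0622i, -6, -0.5000-6.0622i, -4.5000-4.3301i]

Computing element-wise:
Z[0] = 3·(0) + 3·(-2) = -6
Z[1] = 3·(2.5000+2.5981i) + 3·(-4.5000+4.3301i) = -6.0000+20.7846i
Z[2] = 3·(-4.5000-7.7942i) + 3·(-0.5000+6.0622i) = -15.0000-5.1960i
Z[3] = 3·(-2) + 3·(-6) = -24
Z[4] = 3·(-4.5000+7.7942i) + 3·(-0.5000-6.0622i) = -15.0000+5.1960i
Z[5] = 3·(2.5000-2.5981i) + 3·(-4.5000-4.3301i) = -6.0000-20.7846i

DFT(3x + 3y) = 3·X + 3·Y = [-6, -6.0000+20.7846i, -15.0000-5.1960i, -24, -15.0000+5.1960i, -6.0000-20.7846i]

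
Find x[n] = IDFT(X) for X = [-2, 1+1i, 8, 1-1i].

x[n] = (1/4) Σ(k=0 to 3) X[k] · e^(2πikn/4)

Computing each x[n]:
x[0] = 2
x[1] = -3
x[2] = 1
x[3] = -2

x = [2, -3, 1, -2]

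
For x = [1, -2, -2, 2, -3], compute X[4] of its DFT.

X[4] = Σ(n=0 to 4) x[n] · ω_5^(4n) where ω_5 = e^(-2πi/5)
= (1)·ω_5^0 + (-2)·ω_5^4 + (-2)·ω_5^8 + (2)·ω_5^12 + (-3)·ω_5^16

X[4] = -0.5451-1.4001i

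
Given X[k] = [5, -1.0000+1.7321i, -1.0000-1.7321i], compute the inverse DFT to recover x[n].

x[n] = (1/3) Σ(k=0 to 2) X[k] · e^(2πikn/3)

Computing each x[n]:
x[0] = 1
x[1] = 1
x[2] = 3

x = [1, 1, 3]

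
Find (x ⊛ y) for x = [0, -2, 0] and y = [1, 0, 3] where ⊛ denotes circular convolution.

(x ⊛ y)[n] = Σ(m=0 to 2) x[m] · y[(n-m) mod 3]

Computing each output sample:
(x ⊛ y)[0] = -6
(x ⊛ y)[1] = -2
(x ⊛ y)[2] = 0

x ⊛ y = [-6, -2, 0]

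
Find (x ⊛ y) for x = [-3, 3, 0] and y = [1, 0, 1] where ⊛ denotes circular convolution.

(x ⊛ y)[n] = Σ(m=0 to 2) x[m] · y[(n-m) mod 3]

Computing each output sample:
(x ⊛ y)[0] = 0
(x ⊛ y)[1] = 3
(x ⊛ y)[2] = -3

x ⊛ y = [0, 3, -3]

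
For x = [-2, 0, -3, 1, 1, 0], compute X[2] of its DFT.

X[2] = Σ(n=0 to 5) x[n] · ω_6^(2n) where ω_6 = e^(-2πi/6)
= (-2)·ω_6^0 + (0)·ω_6^2 + (-3)·ω_6^4 + (1)·ω_6^6 + (1)·ω_6^8 + (0)·ω_6^10

X[2] = -3.4641i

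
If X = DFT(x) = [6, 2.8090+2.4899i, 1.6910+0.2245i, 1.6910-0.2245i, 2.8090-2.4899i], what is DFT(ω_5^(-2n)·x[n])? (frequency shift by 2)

Modulation property: DFT(ω_5^(-2n)·x[n]) = X[(k-2) mod 5], so circularly shift X by 2 positions.

X[k-2] = [1.6910-0.2245i, 2.8090-2.4899i, 6, 2.8090+2.4899i, 1.6910+0.2245i]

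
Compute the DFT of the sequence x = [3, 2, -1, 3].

X[k] = Σ(n=0 to 3) x[n] · ω_4^(nk)
where ω_4 = e^(-2πi/4)

Computing each X[k]:
X[0] = 7
X[1] = 4+1i
X[2] = -3
X[3] = 4-1i

X = [7, 4+1i, -3, 4-1i]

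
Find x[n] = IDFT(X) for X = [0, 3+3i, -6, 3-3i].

x[n] = (1/4) Σ(k=0 to 3) X[k] · e^(2πikn/4)

Computing each x[n]:
x[0] = 0
x[1] = 0
x[2] = -3
x[3] = 3

x = [0, 0, -3, 3]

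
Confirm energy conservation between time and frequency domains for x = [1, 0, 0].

Time domain:
Σ|x[n]|² = |1|² + |0|² + |0|² = 1.0000

Frequency domain:
(1/3)Σ|X[k]|² = (1/3)(|1|² + |1|² + |1|²) = (1/3)·3.0000 = 1.0000

Both sides agree, confirming Parseval's theorem.

Σ|x[n]|² = (1/N)Σ|X[k]|² = 1.0000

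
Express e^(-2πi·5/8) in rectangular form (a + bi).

ω_8^5 = e^(-2πi·5/8)
= cos(-2π·5/8) + i·sin(-2π·5/8)
= cos(-10π/8) + i·sin(-10π/8)

ω_8^5 = cos(-10π/8) + i·sin(-10π/8) = -0.7071+0.7071i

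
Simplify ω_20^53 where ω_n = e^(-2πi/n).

Since ω_20^20 = 1, powers reduce modulo 20.
53 mod 20 = 13
So ω_20^53 = ω_20^13 = e^(-2πi·13/20)

ω_20^53 = ω_20^13 = -0.5878+0.8090i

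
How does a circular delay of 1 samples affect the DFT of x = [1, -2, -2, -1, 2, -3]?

Time shift by 1: X_shifted[k] = ω_6^(1k) · X[k]
Shifted x = [-3, 1, -2, -2, -1, 2]

DFT(x[n-1]) = [-5, 2.0000+1.7321i, -5, -7, -5, 2.0000-1.7321i]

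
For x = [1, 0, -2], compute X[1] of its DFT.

X[1] = Σ(n=0 to 2) x[n] · ω_3^(1n) where ω_3 = e^(-2πi/3)
= (1)·ω_3^0 + (0)·ω_3^1 + (-2)·ω_3^2

X[1] = 2.0000-1.7321i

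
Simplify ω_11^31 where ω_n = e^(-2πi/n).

Since ω_11^11 = 1, powers reduce modulo 11.
31 mod 11 = 9
So ω_11^31 = ω_11^9 = e^(-2πi·9/11)

ω_11^31 = ω_11^9 = 0.4154+0.9096i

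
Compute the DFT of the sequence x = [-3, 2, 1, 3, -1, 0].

X[k] = Σ(n=0 to 5) x[n] · ω_6^(nk)
where ω_6 = e^(-2πi/6)

Computing each X[k]:
X[0] = 2
X[1] = -5.0000-3.4641i
X[2] = -1
X[3] = -8
X[4] = -1
X[5] = -5.0000+3.4641i

X = [2, -5.0000-3.4641i, -1, -8, -1, -5.0000+3.4641i]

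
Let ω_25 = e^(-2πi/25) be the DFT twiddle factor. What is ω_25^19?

ω_25^19 = e^(-2πi·19/25)
= cos(-2π·19/25) + i·sin(-2π·19/25)
= cos(-38π/25) + i·sin(-38π/25)

ω_25^19 = cos(-38π/25) + i·sin(-38π/25) = 0.0628+0.9980i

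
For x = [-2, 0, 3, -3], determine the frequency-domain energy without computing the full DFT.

Parseval: Σ|x[n]|² = (1/N)Σ|X[k]|², so Σ|X[k]|² = N·Σ|x[n]|² = 4·22.0000

Σ|X[k]|² = N·Σ|x[n]|² = 4·22.0000 = 88.0000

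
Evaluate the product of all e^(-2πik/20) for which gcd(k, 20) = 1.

The primitive 20th roots of unity are ω_20^k for k coprime to 20: k ∈ {1, 3, 7, 9, 11, 13, 17, 19}
Their product equals the constant term of the cyclotomic polynomial Φ_20(x) up to sign.
For n ≥ 3, the product of all primitive nth roots of unity is 1. (For n=1 it is 1; for n=2 it is -1.)

1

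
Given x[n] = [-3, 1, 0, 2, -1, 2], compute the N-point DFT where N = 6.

X[k] = Σ(n=0 to 5) x[n] · ω_6^(nk)
where ω_6 = e^(-2πi/6)

Computing each X[k]:
X[0] = 1
X[1] = -3
X[2] = -2.0000+1.7321i
X[3] = -9
X[4] = -2.0000-1.7321i
X[5] = -3

X = [1, -3, -2.0000+1.7321i, -9, -2.0000-1.7321i, -3]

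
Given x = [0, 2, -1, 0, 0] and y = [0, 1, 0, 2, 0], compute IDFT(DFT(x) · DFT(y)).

(x ⊛ y)[n] = Σ(m=0 to 4) x[m] · y[(n-m) mod 5]

Computing each output sample:
(x ⊛ y)[0] = -2
(x ⊛ y)[1] = 0
(x ⊛ y)[2] = 2
(x ⊛ y)[3] = -1
(x ⊛ y)[4] = 4

x ⊛ y = [-2, 0, 2, -1, 4]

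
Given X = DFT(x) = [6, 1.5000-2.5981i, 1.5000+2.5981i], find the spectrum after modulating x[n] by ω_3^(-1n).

Modulation property: DFT(ω_3^(-1n)·x[n]) = X[(k-1) mod 3], so circularly shift X by 1 positions.

X[k-1] = [1.5000+2.5981i, 6, 1.5000-2.5981i]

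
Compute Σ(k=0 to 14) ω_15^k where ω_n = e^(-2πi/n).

Sum of all nth roots of unity equals 0 for n > 1 (geometric series with r ≠ 1).

0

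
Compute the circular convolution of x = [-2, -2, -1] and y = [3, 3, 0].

(x ⊛ y)[n] = Σ(m=0 to 2) x[m] · y[(n-m) mod 3]

Computing each output sample:
(x ⊛ y)[0] = -9
(x ⊛ y)[1] = -12
(x ⊛ y)[2] = -9

x ⊛ y = [-9, -12, -9]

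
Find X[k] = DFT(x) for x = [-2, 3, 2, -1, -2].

X[k] = Σ(n=0 to 4) x[n] · ω_5^(nk)
where ω_5 = e^(-2πi/5)

Computing each X[k]:
X[0] = 0
X[1] = -2.5000-6.5186i
X[2] = -2.5000-0.0858i
X[3] = -2.5000+0.0858i
X[4] = -2.5000+6.5186i

X = [0, -2.5000-6.5186i, -2.5000-0.0858i, -2.5000+0.0858i, -2.5000+6.5186i]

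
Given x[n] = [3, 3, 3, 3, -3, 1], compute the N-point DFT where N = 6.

X[k] = Σ(n=0 to 5) x[n] · ω_6^(nk)
where ω_6 = e^(-2πi/6)

Computing each X[k]:
X[0] = 10
X[1] = 2.0000-6.9282i
X[2] = 4.0000+3.4641i
X[3] = -4
X[4] = 4.0000-3.4641i
X[5] = 2.0000+6.9282i

X = [10, 2.0000-6.9282i, 4.0000+3.4641i, -4, 4.0000-3.4641i, 2.0000+6.9282i]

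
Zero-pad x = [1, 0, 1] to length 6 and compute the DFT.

Original 3-point DFT: [2, 0.5000+0.8660i, 0.5000-0.8660i]
Zero-padded 6-point DFT provides frequency interpolation.

DFT_6([x, 0, ...]) = [2, 0.5000-0.8660i, 0.5000+0.8660i, 2, 0.5000-0.8660i, 0.5000+0.8660i]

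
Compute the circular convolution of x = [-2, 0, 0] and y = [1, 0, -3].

(x ⊛ y)[n] = Σ(m=0 to 2) x[m] · y[(n-m) mod 3]

Computing each output sample:
(x ⊛ y)[0] = -2
(x ⊛ y)[1] = 0
(x ⊛ y)[2] = 6

x ⊛ y = [-2, 0, 6]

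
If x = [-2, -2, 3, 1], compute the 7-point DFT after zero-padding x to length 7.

Original 4-point DFT: [0, -5+3i, 2, -5-3i]
Zero-padded 7-point DFT provides frequency interpolation.

DFT_7([x, 0, ...]) = [0, -4.8155-1.7950i, -3.6344+4.0333i, 1.4499+2.2383i, 1.4499-2.2383i, -3.6344-4.0333i, -4.8155+1.7950i]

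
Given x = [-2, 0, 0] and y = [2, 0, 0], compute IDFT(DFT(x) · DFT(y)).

(x ⊛ y)[n] = Σ(m=0 to 2) x[m] · y[(n-m) mod 3]

Computing each output sample:
(x ⊛ y)[0] = -4
(x ⊛ y)[1] = 0
(x ⊛ y)[2] = 0

x ⊛ y = [-4, 0, 0]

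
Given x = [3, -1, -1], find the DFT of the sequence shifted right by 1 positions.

Time shift by 1: X_shifted[k] = ω_3^(1k) · X[k]
Shifted x = [-1, 3, -1]

DFT(x[n-1]) = [1, -2.0000-3.4641i, -2.0000+3.4641i]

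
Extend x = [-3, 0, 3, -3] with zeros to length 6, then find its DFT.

Original 4-point DFT: [-3, -6-3i, 3, -6+3i]
Zero-padded 6-point DFT provides frequency interpolation.

DFT_6([x, 0, ...]) = [-3, -1.5000-2.5981i, -7.5000+2.5981i, 3, -7.5000-2.5981i, -1.5000+2.5981i]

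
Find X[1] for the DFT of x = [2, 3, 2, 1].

X[1] = Σ(n=0 to 3) x[n] · ω_4^(1n) where ω_4 = e^(-2πi/4)
= (2)·ω_4^0 + (3)·ω_4^1 + (2)·ω_4^2 + (1)·ω_4^3

X[1] = -2i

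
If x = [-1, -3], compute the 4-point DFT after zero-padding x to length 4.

Original 2-point DFT: [-4, 2]
Zero-padded 4-point DFT provides frequency interpolation.

DFT_4([x, 0, ...]) = [-4, -1+3i, 2, -1-3i]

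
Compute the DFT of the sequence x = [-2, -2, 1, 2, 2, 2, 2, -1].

X[k] = Σ(n=0 to 7) x[n] · ω_8^(nk)
where ω_8 = e^(-2πi/8)

Computing each X[k]:
X[0] = 4
X[1] = -8.9497+1.7071i
X[2] = -3+1i
X[3] = 0.9497-0.2929i
X[4] = 2
X[5] = 0.9497+0.2929i
X[6] = -3-1i
X[7] = -8.9497-1.7071i

X = [4, -8.9497+1.7071i, -3+1i, 0.9497-0.2929i, 2, 0.9497+0.2929i, -3-1i, -8.9497-1.7071i]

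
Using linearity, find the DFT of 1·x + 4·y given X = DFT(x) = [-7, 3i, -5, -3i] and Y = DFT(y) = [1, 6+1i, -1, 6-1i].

By linearity: DFT(1x + 4y) = 1·DFT(x) + 4·DFT(y)
= 1·[-7, 3i, -5, -3i] + 4·[1, 6+1i, -1, 6-1i]

Computing element-wise:
Z[0] = 1·(-7) + 4·(1) = -3
Z[1] = 1·(3i) + 4·(6+1i) = 24+7i
Z[2] = 1·(-5) + 4·(-1) = -9
Z[3] = 1·(-3i) + 4·(6-1i) = 24-7i

DFT(1x + 4y) = 1·X + 4·Y = [-3, 24+7i, -9, 24-7i]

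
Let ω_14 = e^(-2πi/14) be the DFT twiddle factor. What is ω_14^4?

ω_14^4 = e^(-2πi·4/14)
= cos(-2π·4/14) + i·sin(-2π·4/14)
= cos(-8π/14) + i·sin(-8π/14)

ω_14^4 = cos(-8π/14) + i·sin(-8π/14) = -0.2225-0.9749i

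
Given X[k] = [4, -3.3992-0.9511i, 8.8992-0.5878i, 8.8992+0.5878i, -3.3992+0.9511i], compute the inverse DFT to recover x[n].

x[n] = (1/5) Σ(k=0 to 4) X[k] · e^(2πikn/5)

Computing each x[n]:
x[0] = 3
x[1] = -2
x[2] = 3
x[3] = 3
x[4] = -3

x = [3, -2, 3, 3, -3]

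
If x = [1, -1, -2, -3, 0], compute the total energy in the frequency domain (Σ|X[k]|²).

Parseval: Σ|x[n]|² = (1/N)Σ|X[k]|², so Σ|X[k]|² = N·Σ|x[n]|² = 5·15.0000

Σ|X[k]|² = N·Σ|x[n]|² = 5·15.0000 = 75.0000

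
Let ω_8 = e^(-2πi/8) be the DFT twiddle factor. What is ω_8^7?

ω_8^7 = e^(-2πi·7/8)
= cos(-2π·7/8) + i·sin(-2π·7/8)
= cos(-14π/8) + i·sin(-14π/8)

ω_8^7 = cos(-14π/8) + i·sin(-14π/8) = 0.7071+0.7071i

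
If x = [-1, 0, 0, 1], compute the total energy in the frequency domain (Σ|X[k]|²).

Parseval: Σ|x[n]|² = (1/N)Σ|X[k]|², so Σ|X[k]|² = N·Σ|x[n]|² = 4·2.0000

Σ|X[k]|² = N·Σ|x[n]|² = 4·2.0000 = 8.0000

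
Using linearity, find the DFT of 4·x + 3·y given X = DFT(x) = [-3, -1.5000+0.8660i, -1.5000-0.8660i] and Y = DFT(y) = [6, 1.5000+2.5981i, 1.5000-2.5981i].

By linearity: DFT(4x + 3y) = 4·DFT(x) + 3·DFT(y)
= 4·[-3, -1.5000+0.8660i, -1.5000-0.8660i] + 3·[6, 1.5000+2.5981i, 1.5000-2.5981i]

Computing element-wise:
Z[0] = 4·(-3) + 3·(6) = 6
Z[1] = 4·(-1.5000+0.8660i) + 3·(1.5000+2.5981i) = -1.5000+11.2583i
Z[2] = 4·(-1.5000-0.8660i) + 3·(1.5000-2.5981i) = -1.5000-11.2583i

DFT(4x + 3y) = 4·X + 3·Y = [6, -1.5000+11.2583i, -1.5000-11.2583i]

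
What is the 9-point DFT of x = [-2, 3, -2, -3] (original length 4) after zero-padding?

Original 4-point DFT: [-4, -6i, -4, 6i]
Zero-padded 9-point DFT provides frequency interpolation.

DFT_9([x, 0, ...]) = [-4, 1.4508+2.6393i, 1.9003-4.8685i, -5.5000-4.3301i, -4.8512+0.2864i, -4.8512-0.2864i, -5.5000+4.3301i, 1.9003+4.8685i, 1.4508-2.6393i]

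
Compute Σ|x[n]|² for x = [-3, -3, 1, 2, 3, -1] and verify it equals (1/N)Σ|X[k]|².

Time domain:
Σ|x[n]|² = |-3|² + |-3|² + |1|² + |2|² + |3|² + |-1|² = 33.0000

Frequency domain:
(1/6)Σ|X[k]|² = (1/6)(|-1|² + |-9.0000+3.4641i|² + |-1|² + |3|² + |-1|² + |-9.0000-3.4641i|²) = (1/6)·198.0000 = 33.0000

Both sides agree, confirming Parseval's theorem.

Σ|x[n]|² = (1/N)Σ|X[k]|² = 33.0000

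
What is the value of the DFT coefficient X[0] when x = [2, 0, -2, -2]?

X[0] = Σ(n=0 to 3) x[n] · ω_4^0 = Σ x[n]
= (2) + (0) + (-2) + (-2)

X[0] = -2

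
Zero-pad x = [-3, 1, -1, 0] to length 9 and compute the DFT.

Original 4-point DFT: [-3, -2-1i, -5, -2+1i]
Zero-padded 9-point DFT provides frequency interpolation.

DFT_9([x, 0, ...]) = [-3, -2.4076+0.3420i, -1.8867-0.6428i, -3.0000-1.7321i, -4.7057-0.9848i, -4.7057+0.9848i, -3.0000+1.7321i, -1.8867+0.6428i, -2.4076-0.3420i]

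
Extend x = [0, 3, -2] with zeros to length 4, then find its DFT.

Original 3-point DFT: [1, -0.5000-4.3301i, -0.5000+4.3301i]
Zero-padded 4-point DFT provides frequency interpolation.

DFT_4([x, 0, ...]) = [1, 2-3i, -5, 2+3i]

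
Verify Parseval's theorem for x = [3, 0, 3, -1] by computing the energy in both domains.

Time domain:
Σ|x[n]|² = |3|² + |0|² + |3|² + |-1|² = 19.0000

Frequency domain:
(1/4)Σ|X[k]|² = (1/4)(|5|² + |-1i|² + |7|² + |1i|²) = (1/4)·76.0000 = 19.0000

Both sides agree, confirming Parseval's theorem.

Σ|x[n]|² = (1/N)Σ|X[k]|² = 19.0000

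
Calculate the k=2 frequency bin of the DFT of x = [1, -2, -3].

X[2] = Σ(n=0 to 2) x[n] · ω_3^(2n) where ω_3 = e^(-2πi/3)
= (1)·ω_3^0 + (-2)·ω_3^2 + (-3)·ω_3^4

X[2] = 3.5000+0.8660i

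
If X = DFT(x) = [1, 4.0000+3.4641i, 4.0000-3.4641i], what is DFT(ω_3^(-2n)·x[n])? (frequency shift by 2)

Modulation property: DFT(ω_3^(-2n)·x[n]) = X[(k-2) mod 3], so circularly shift X by 2 positions.

X[k-2] = [4.0000+3.4641i, 4.0000-3.4641i, 1]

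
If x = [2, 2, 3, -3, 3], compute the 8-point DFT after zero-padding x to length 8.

Original 5-point DFT: [7, 3.5451-2.5757i, -2.0451+6.2941i, -2.0451-6.2941i, 3.5451+2.5757i]
Zero-padded 8-point DFT provides frequency interpolation.

DFT_8([x, 0, ...]) = [7, 2.5355-2.2929i, 2-5i, -4.5355+3.7071i, 9, -4.5355-3.7071i, 2+5i, 2.5355+2.2929i]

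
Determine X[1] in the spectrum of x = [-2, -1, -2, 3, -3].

X[1] = Σ(n=0 to 4) x[n] · ω_5^(1n) where ω_5 = e^(-2πi/5)
= (-2)·ω_5^0 + (-1)·ω_5^1 + (-2)·ω_5^2 + (3)·ω_5^3 + (-3)·ω_5^4

X[1] = -4.0451+1.0368i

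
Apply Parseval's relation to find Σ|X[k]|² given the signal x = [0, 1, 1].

Parseval: Σ|x[n]|² = (1/N)Σ|X[k]|², so Σ|X[k]|² = N·Σ|x[n]|² = 3·2.0000

Σ|X[k]|² = N·Σ|x[n]|² = 3·2.0000 = 6.0000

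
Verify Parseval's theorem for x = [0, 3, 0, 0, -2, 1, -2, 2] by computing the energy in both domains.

Time domain:
Σ|x[n]|² = |0|² + |3|² + |0|² + |0|² + |-2|² + |1|² + |-2|² + |2|² = 22.0000

Frequency domain:
(1/8)Σ|X[k]|² = (1/8)(|2|² + |4.8284-2.0000i|² + |-2i|² + |-0.8284+2.0000i|² + |-10|² + |-0.8284-2.0000i|² + |2i|² + |4.8284+2.0000i|²) = (1/8)·176.0000 = 22.0000

Both sides agree, confirming Parseval's theorem.

Σ|x[n]|² = (1/N)Σ|X[k]|² = 22.0000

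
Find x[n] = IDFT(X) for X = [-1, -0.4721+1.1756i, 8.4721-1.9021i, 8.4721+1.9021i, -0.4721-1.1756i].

x[n] = (1/5) Σ(k=0 to 4) X[k] · e^(2πikn/5)

Computing each x[n]:
x[0] = 3
x[1] = -3
x[2] = 0
x[3] = 2
x[4] = -3

x = [3, -3, 0, 2, -3]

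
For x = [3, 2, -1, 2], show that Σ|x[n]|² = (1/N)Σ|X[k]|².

Time domain:
Σ|x[n]|² = |3|² + |2|² + |-1|² + |2|² = 18.0000

Frequency domain:
(1/4)Σ|X[k]|² = (1/4)(|6|² + |4|² + |-2|² + |4|²) = (1/4)·72.0000 = 18.0000

Both sides agree, confirming Parseval's theorem.

Σ|x[n]|² = (1/N)Σ|X[k]|² = 18.0000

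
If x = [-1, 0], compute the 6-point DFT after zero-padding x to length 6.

Original 2-point DFT: [-1, -1]
Zero-padded 6-point DFT provides frequency interpolation.

DFT_6([x, 0, ...]) = [-1, -1, -1, -1, -1, -1]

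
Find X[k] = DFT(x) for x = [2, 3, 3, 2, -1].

X[k] = Σ(n=0 to 4) x[n] · ω_5^(nk)
where ω_5 = e^(-2πi/5)

Computing each X[k]:
X[0] = 9
X[1] = -1.4271-4.3920i
X[2] = 1.9271-1.4001i
X[3] = 1.9271+1.4001i
X[4] = -1.4271+4.3920i

X = [9, -1.4271-4.3920i, 1.9271-1.4001i, 1.9271+1.4001i, -1.4271+4.3920i]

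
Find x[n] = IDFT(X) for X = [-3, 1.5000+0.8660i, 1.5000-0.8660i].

x[n] = (1/3) Σ(k=0 to 2) X[k] · e^(2πikn/3)

Computing each x[n]:
x[0] = 0
x[1] = -2
x[2] = -1

x = [0, -2, -1]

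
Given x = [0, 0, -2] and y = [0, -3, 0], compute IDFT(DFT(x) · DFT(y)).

(x ⊛ y)[n] = Σ(m=0 to 2) x[m] · y[(n-m) mod 3]

Computing each output sample:
(x ⊛ y)[0] = 6
(x ⊛ y)[1] = 0
(x ⊛ y)[2] = 0

x ⊛ y = [6, 0, 0]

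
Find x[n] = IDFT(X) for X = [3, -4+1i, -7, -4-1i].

x[n] = (1/4) Σ(k=0 to 3) X[k] · e^(2πikn/4)

Computing each x[n]:
x[0] = -3
x[1] = 2
x[2] = 1
x[3] = 3

x = [-3, 2, 1, 3]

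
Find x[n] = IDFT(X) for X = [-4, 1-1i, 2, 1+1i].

x[n] = (1/4) Σ(k=0 to 3) X[k] · e^(2πikn/4)

Computing each x[n]:
x[0] = 0
x[1] = -1
x[2] = -1
x[3] = -2

x = [0, -1, -1, -2]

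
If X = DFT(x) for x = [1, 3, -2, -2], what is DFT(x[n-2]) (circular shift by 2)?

Time shift by 2: X_shifted[k] = ω_4^(2k) · X[k]
Shifted x = [-2, -2, 1, 3]

DFT(x[n-2]) = [0, -3+5i, -2, -3-5i]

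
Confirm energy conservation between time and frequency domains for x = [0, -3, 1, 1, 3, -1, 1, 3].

Time domain:
Σ|x[n]|² = |0|² + |-3|² + |1|² + |1|² + |3|² + |-1|² + |1|² + |3|² = 31.0000

Frequency domain:
(1/8)Σ|X[k]|² = (1/8)(|5|² + |-3.0000+2.8284i|² + |1+8i|² + |-3.0000+2.8284i|² + |5|² + |-3.0000-2.8284i|² + |1-8i|² + |-3.0000-2.8284i|²) = (1/8)·248.0000 = 31.0000

Both sides agree, confirming Parseval's theorem.

Σ|x[n]|² = (1/N)Σ|X[k]|² = 31.0000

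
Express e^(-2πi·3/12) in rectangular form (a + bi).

ω_12^3 = e^(-2πi·3/12)
= cos(-2π·3/12) + i·sin(-2π·3/12)
= cos(-6π/12) + i·sin(-6π/12)

ω_12^3 = cos(-6π/12) + i·sin(-6π/12) = -1i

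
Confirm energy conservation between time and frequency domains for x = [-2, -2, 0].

Time domain:
Σ|x[n]|² = |-2|² + |-2|² + |0|² = 8.0000

Frequency domain:
(1/3)Σ|X[k]|² = (1/3)(|-4|² + |-1.0000+1.7321i|² + |-1.0000-1.7321i|²) = (1/3)·24.0000 = 8.0000

Both sides agree, confirming Parseval's theorem.

Σ|x[n]|² = (1/N)Σ|X[k]|² = 8.0000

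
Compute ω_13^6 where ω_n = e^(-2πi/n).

ω_13^6 = e^(-2πi·6/13)
= cos(-2π·6/13) + i·sin(-2π·6/13)
= cos(-12π/13) + i·sin(-12π/13)

ω_13^6 = cos(-12π/13) + i·sin(-12π/13) = -0.9709-0.2393i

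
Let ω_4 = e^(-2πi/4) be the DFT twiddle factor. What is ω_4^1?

ω_4^1 = e^(-2πi·1/4)
= cos(-2π·1/4) + i·sin(-2π·1/4)
= cos(-2π/4) + i·sin(-2π/4)

ω_4^1 = cos(-2π/4) + i·sin(-2π/4) = -1i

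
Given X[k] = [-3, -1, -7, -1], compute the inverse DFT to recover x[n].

x[n] = (1/4) Σ(k=0 to 3) X[k] · e^(2πikn/4)

Computing each x[n]:
x[0] = -3
x[1] = 1
x[2] = -2
x[3] = 1

x = [-3, 1, -2, 1]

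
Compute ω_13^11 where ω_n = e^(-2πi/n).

ω_13^11 = e^(-2πi·11/13)
= cos(-2π·11/13) + i·sin(-2π·11/13)
= cos(-22π/13) + i·sin(-22π/13)

ω_13^11 = cos(-22π/13) + i·sin(-22π/13) = 0.5681+0.8230i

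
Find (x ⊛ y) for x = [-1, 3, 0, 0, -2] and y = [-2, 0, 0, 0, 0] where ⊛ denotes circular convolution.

(x ⊛ y)[n] = Σ(m=0 to 4) x[m] · y[(n-m) mod 5]

Computing each output sample:
(x ⊛ y)[0] = 2
(x ⊛ y)[1] = -6
(x ⊛ y)[2] = 0
(x ⊛ y)[3] = 0
(x ⊛ y)[4] = 4

x ⊛ y = [2, -6, 0, 0, 4]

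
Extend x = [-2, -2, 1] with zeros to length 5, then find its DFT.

Original 3-point DFT: [-3, -1.5000+2.5981i, -1.5000-2.5981i]
Zero-padded 5-point DFT provides frequency interpolation.

DFT_5([x, 0, ...]) = [-3, -3.4271+1.3143i, -0.0729+2.1266i, -0.0729-2.1266i, -3.4271-1.3143i]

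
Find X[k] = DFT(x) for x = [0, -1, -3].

X[k] = Σ(n=0 to 2) x[n] · ω_3^(nk)
where ω_3 = e^(-2πi/3)

Computing each X[k]:
X[0] = -4
X[1] = 2.0000-1.7321i
X[2] = 2.0000+1.7321i

X = [-4, 2.0000-1.7321i, 2.0000+1.7321i]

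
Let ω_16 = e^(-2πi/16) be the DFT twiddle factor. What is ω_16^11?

ω_16^11 = e^(-2πi·11/16)
= cos(-2π·11/16) + i·sin(-2π·11/16)
= cos(-22π/16) + i·sin(-22π/16)

ω_16^11 = cos(-22π/16) + i·sin(-22π/16) = -0.3827+0.9239i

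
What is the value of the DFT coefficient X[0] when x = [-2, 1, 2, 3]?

X[0] = Σ(n=0 to 3) x[n] · ω_4^0 = Σ x[n]
= (-2) + (1) + (2) + (3)

X[0] = 4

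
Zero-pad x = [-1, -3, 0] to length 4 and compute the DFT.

Original 3-point DFT: [-4, 0.5000+2.5981i, 0.5000-2.5981i]
Zero-padded 4-point DFT provides frequency interpolation.

DFT_4([x, 0, ...]) = [-4, -1+3i, 2, -1-3i]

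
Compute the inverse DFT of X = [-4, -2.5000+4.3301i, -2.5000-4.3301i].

x[n] = (1/3) Σ(k=0 to 2) X[k] · e^(2πikn/3)

Computing each x[n]:
x[0] = -3
x[1] = -3
x[2] = 2

x = [-3, -3, 2]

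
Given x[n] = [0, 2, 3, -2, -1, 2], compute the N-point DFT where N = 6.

X[k] = Σ(n=0 to 5) x[n] · ω_6^(nk)
where ω_6 = e^(-2πi/6)

Computing each X[k]:
X[0] = 4
X[1] = 3.0000-3.4641i
X[2] = -5.0000+3.4641i
X[3] = 0
X[4] = -5.0000-3.4641i
X[5] = 3.0000+3.4641i

X = [4, 3.0000-3.4641i, -5.0000+3.4641i, 0, -5.0000-3.4641i, 3.0000+3.4641i]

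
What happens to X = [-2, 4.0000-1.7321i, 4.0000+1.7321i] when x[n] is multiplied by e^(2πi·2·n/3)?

Modulation property: DFT(ω_3^(-2n)·x[n]) = X[(k-2) mod 3], so circularly shift X by 2 positions.

X[k-2] = [4.0000-1.7321i, 4.0000+1.7321i, -2]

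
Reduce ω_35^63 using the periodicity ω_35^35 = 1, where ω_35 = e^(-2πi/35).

Since ω_35^35 = 1, powers reduce modulo 35.
63 mod 35 = 28
So ω_35^63 = ω_35^28 = e^(-2πi·28/35)

ω_35^63 = ω_35^28 = 0.3090+0.9511i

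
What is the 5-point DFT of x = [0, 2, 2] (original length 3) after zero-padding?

Original 3-point DFT: [4, -2, -2]
Zero-padded 5-point DFT provides frequency interpolation.

DFT_5([x, 0, ...]) = [4, -1.0000-3.0777i, -1.0000+0.7265i, -1.0000-0.7265i, -1.0000+3.0777i]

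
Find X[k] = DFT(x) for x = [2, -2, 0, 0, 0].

X[k] = Σ(n=0 to 4) x[n] · ω_5^(nk)
where ω_5 = e^(-2πi/5)

Computing each X[k]:
X[0] = 0
X[1] = 1.3820+1.9021i
X[2] = 3.6180+1.1756i
X[3] = 3.6180-1.1756i
X[4] = 1.3820-1.9021i

X = [0, 1.3820+1.9021i, 3.6180+1.1756i, 3.6180-1.1756i, 1.3820-1.9021i]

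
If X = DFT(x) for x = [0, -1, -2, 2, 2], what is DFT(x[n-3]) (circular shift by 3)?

Time shift by 3: X_shifted[k] = ω_5^(3k) · X[k]
Shifted x = [-2, 2, 2, 0, -1]

DFT(x[n-3]) = [1, -3.3090-4.0287i, -2.1910+0.1388i, -2.1910-0.1388i, -3.3090+4.0287i]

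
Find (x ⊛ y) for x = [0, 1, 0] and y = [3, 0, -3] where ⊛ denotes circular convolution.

(x ⊛ y)[n] = Σ(m=0 to 2) x[m] · y[(n-m) mod 3]

Computing each output sample:
(x ⊛ y)[0] = -3
(x ⊛ y)[1] = 3
(x ⊛ y)[2] = 0

x ⊛ y = [-3, 3, 0]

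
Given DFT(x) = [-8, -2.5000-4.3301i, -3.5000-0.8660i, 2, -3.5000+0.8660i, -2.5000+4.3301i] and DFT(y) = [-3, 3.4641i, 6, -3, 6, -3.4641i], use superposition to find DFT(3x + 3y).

By linearity: DFT(3x + 3y) = 3·DFT(x) + 3·DFT(y)
= 3·[-8, -2.5000-4.3301i, -3.5000-0.8660i, 2, -3.5000+0.8660i, -2.5000+4.3301i] + 3·[-3, 3.4641i, 6, -3, 6, -3.4641i]

Computing element-wise:
Z[0] = 3·(-8) + 3·(-3) = -33
Z[1] = 3·(-2.5000-4.3301i) + 3·(3.4641i) = -7.5000-2.5980i
Z[2] = 3·(-3.5000-0.8660i) + 3·(6) = 7.5000-2.5980i
Z[3] = 3·(2) + 3·(-3) = -3
Z[4] = 3·(-3.5000+0.8660i) + 3·(6) = 7.5000+2.5980i
Z[5] = 3·(-2.5000+4.3301i) + 3·(-3.4641i) = -7.5000+2.5980i

DFT(3x + 3y) = 3·X + 3·Y = [-33, -7.5000-2.5980i, 7.5000-2.5980i, -3, 7.5000+2.5980i, -7.5000+2.5980i]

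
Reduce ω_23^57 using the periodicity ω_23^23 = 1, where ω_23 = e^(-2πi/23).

Since ω_23^23 = 1, powers reduce modulo 23.
57 mod 23 = 11
So ω_23^57 = ω_23^11 = e^(-2πi·11/23)

ω_23^57 = ω_23^11 = -0.9907-0.1362i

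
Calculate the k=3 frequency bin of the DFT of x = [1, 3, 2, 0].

X[3] = Σ(n=0 to 3) x[n] · ω_4^(3n) where ω_4 = e^(-2πi/4)
= (1)·ω_4^0 + (3)·ω_4^3 + (2)·ω_4^6 + (0)·ω_4^9

X[3] = -1+3i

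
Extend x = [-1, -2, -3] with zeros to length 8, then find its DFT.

Original 3-point DFT: [-6, 1.5000-0.8660i, 1.5000+0.8660i]
Zero-padded 8-point DFT provides frequency interpolation.

DFT_8([x, 0, ...]) = [-6, -2.4142+4.4142i, 2+2i, 0.4142-1.5858i, -2, 0.4142+1.5858i, 2-2i, -2.4142-4.4142i]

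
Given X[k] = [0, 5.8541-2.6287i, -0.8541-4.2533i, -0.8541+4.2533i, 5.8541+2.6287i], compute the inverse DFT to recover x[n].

x[n] = (1/5) Σ(k=0 to 4) X[k] · e^(2πikn/5)

Computing each x[n]:
x[0] = 2
x[1] = 3
x[2] = -3
x[3] = -1
x[4] = -1

x = [2, 3, -3, -1, -1]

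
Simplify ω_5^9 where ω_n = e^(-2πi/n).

Since ω_5^5 = 1, powers reduce modulo 5.
9 mod 5 = 4
So ω_5^9 = ω_5^4 = e^(-2πi·4/5)

ω_5^9 = ω_5^4 = 0.3090+0.9511i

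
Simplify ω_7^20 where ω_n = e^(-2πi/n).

Since ω_7^7 = 1, powers reduce modulo 7.
20 mod 7 = 6
So ω_7^20 = ω_7^6 = e^(-2πi·6/7)

ω_7^20 = ω_7^6 = 0.6235+0.7818i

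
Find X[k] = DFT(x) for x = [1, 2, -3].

X[k] = Σ(n=0 to 2) x[n] · ω_3^(nk)
where ω_3 = e^(-2πi/3)

Computing each X[k]:
X[0] = 0
X[1] = 1.5000-4.3301i
X[2] = 1.5000+4.3301i

X = [0, 1.5000-4.3301i, 1.5000+4.3301i]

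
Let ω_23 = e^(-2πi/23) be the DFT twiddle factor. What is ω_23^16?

ω_23^16 = e^(-2πi·16/23)
= cos(-2π·16/23) + i·sin(-2π·16/23)
= cos(-32π/23) + i·sin(-32π/23)

ω_23^16 = cos(-32π/23) + i·sin(-32π/23) = -0.3349+0.9423i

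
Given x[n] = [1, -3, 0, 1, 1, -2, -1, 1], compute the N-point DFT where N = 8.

X[k] = Σ(n=0 to 7) x[n] · ω_8^(nk)
where ω_8 = e^(-2πi/8)

Computing each X[k]:
X[0] = -2
X[1] = -0.7071-0.2929i
X[2] = 3+7i
X[3] = 0.7071+1.7071i
X[4] = 4
X[5] = 0.7071-1.7071i
X[6] = 3-7i
X[7] = -0.7071+0.2929i

X = [-2, -0.7071-0.2929i, 3+7i, 0.7071+1.7071i, 4, 0.7071-1.7071i, 3-7i, -0.7071+0.2929i]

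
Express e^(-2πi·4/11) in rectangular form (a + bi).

ω_11^4 = e^(-2πi·4/11)
= cos(-2π·4/11) + i·sin(-2π·4/11)
= cos(-8π/11) + i·sin(-8π/11)

ω_11^4 = cos(-8π/11) + i·sin(-8π/11) = -0.6549-0.7557i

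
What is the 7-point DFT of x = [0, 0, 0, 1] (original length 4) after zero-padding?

Original 4-point DFT: [1, 1i, -1, -1i]
Zero-padded 7-point DFT provides frequency interpolation.

DFT_7([x, 0, ...]) = [1, -0.9010-0.4339i, 0.6235+0.7818i, -0.2225-0.9749i, -0.2225+0.9749i, 0.6235-0.7818i, -0.9010+0.4339i]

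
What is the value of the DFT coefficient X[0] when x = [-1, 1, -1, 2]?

X[0] = Σ(n=0 to 3) x[n] · ω_4^0 = Σ x[n]
= (-1) + (1) + (-1) + (2)

X[0] = 1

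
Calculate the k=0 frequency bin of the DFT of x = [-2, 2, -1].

X[0] = Σ(n=0 to 2) x[n] · ω_3^0 = Σ x[n]
= (-2) + (2) + (-1)

X[0] = -1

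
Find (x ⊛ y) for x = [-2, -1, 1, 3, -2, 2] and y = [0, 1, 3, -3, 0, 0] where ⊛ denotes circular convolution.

(x ⊛ y)[n] = Σ(m=0 to 5) x[m] · y[(n-m) mod 6]

Computing each output sample:
(x ⊛ y)[0] = -13
(x ⊛ y)[1] = 10
(x ⊛ y)[2] = -13
(x ⊛ y)[3] = 4
(x ⊛ y)[4] = 9
(x ⊛ y)[5] = 4

x ⊛ y = [-13, 10, -13, 4, 9, 4]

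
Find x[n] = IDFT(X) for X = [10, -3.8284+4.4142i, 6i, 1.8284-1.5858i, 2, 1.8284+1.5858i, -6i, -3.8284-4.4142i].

x[n] = (1/8) Σ(k=0 to 7) X[k] · e^(2πikn/8)

Computing each x[n]:
x[0] = 1
x[1] = -2
x[2] = 0
x[3] = 3
x[4] = 2
x[5] = 1
x[6] = 3
x[7] = 2

x = [1, -2, 0, 3, 2, 1, 3, 2]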